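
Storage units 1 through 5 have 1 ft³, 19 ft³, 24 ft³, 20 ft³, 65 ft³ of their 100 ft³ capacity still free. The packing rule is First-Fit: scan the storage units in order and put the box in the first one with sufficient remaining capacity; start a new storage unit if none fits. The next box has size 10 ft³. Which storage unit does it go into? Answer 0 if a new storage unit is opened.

2

Storage units with room: storage unit 2 (19 ft³), storage unit 3 (24 ft³), storage unit 4 (20 ft³), storage unit 5 (65 ft³).
The first with room is storage unit 2.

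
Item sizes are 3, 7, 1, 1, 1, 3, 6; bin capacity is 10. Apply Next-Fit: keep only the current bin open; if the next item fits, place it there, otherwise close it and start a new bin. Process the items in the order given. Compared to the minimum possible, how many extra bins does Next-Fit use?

Next-Fit: [3,7] [1,1,1,3] [6] → 3 bins.
Total size 22; any packing needs at least ⌈22/10⌉ = 3 bins.
So 3 is already optimal.

0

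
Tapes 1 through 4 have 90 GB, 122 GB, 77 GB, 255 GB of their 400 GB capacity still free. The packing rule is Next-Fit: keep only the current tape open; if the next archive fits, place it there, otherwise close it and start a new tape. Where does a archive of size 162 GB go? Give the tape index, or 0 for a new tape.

Next-Fit only looks at tape 4, which has 255 GB free.
162 GB fits there.

4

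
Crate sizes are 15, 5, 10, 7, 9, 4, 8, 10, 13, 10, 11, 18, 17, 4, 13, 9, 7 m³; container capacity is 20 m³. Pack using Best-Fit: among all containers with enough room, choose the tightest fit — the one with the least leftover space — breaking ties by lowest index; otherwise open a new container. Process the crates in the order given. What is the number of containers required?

10

15 m³ → container 1 (remaining 5 m³)
5 m³ → container 1 (remaining 0 m³)
10 m³ → container 2 (remaining 10 m³)
7 m³ → container 2 (remaining 3 m³)
9 m³ → container 3 (remaining 11 m³)
4 m³ → container 3 (remaining 7 m³)
8 m³ → container 4 (remaining 12 m³)
10 m³ → container 4 (remaining 2 m³)
13 m³ → container 5 (remaining 7 m³)
10 m³ → container 6 (remaining 10 m³)
11 m³ → container 7 (remaining 9 m³)
18 m³ → container 8 (remaining 2 m³)
17 m³ → container 9 (remaining 3 m³)
4 m³ → container 3 (remaining 3 m³)
13 m³ → container 10 (remaining 7 m³)
9 m³ → container 7 (remaining 0 m³)
7 m³ → container 5 (remaining 0 m³)
Final containers: [15,5] [10,7] [9,4,4] [8,10] [13,7] [10] [11,9] [18] [17] [13].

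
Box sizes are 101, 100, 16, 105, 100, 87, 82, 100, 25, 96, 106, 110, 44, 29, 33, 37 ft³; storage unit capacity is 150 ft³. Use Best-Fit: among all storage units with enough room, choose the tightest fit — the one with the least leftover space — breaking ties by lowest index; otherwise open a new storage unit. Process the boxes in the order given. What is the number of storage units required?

Put 101 ft³ in storage unit 1; 49 ft³ remain.
Put 100 ft³ in storage unit 2; 50 ft³ remain.
Put 16 ft³ in storage unit 1; 33 ft³ remain.
Put 105 ft³ in storage unit 3; 45 ft³ remain.
Put 100 ft³ in storage unit 4; 50 ft³ remain.
Put 87 ft³ in storage unit 5; 63 ft³ remain.
Put 82 ft³ in storage unit 6; 68 ft³ remain.
Put 100 ft³ in storage unit 7; 50 ft³ remain.
Put 25 ft³ in storage unit 1; 8 ft³ remain.
Put 96 ft³ in storage unit 8; 54 ft³ remain.
Put 106 ft³ in storage unit 9; 44 ft³ remain.
Put 110 ft³ in storage unit 10; 40 ft³ remain.
Put 44 ft³ in storage unit 9; 0 ft³ remain.
Put 29 ft³ in storage unit 10; 11 ft³ remain.
Put 33 ft³ in storage unit 3; 12 ft³ remain.
Put 37 ft³ in storage unit 2; 13 ft³ remain.
Final storage units: [101,16,25] [100,37] [105,33] [100] [87] [82] [100] [96] [106,44] [110,29].

10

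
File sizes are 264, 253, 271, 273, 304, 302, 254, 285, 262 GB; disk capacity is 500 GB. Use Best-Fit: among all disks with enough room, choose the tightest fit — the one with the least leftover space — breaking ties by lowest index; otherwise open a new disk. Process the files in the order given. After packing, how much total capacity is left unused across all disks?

2032

Put 264 GB in disk 1; 236 GB remain.
Put 253 GB in disk 2; 247 GB remain.
Put 271 GB in disk 3; 229 GB remain.
Put 273 GB in disk 4; 227 GB remain.
Put 304 GB in disk 5; 196 GB remain.
Put 302 GB in disk 6; 198 GB remain.
Put 254 GB in disk 7; 246 GB remain.
Put 285 GB in disk 8; 215 GB remain.
Put 262 GB in disk 9; 238 GB remain.
9 disks × 500 GB = 4500 GB; used 2468 GB; unused 2032 GB.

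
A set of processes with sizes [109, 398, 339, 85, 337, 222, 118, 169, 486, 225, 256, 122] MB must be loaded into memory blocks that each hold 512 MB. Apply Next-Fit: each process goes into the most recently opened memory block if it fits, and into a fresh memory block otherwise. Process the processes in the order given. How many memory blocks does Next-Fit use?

109 MB → memory block 1 (remaining 403 MB)
398 MB → memory block 1 (remaining 5 MB)
339 MB → memory block 2 (remaining 173 MB)
85 MB → memory block 2 (remaining 88 MB)
337 MB → memory block 3 (remaining 175 MB)
222 MB → memory block 4 (remaining 290 MB)
118 MB → memory block 4 (remaining 172 MB)
169 MB → memory block 4 (remaining 3 MB)
486 MB → memory block 5 (remaining 26 MB)
225 MB → memory block 6 (remaining 287 MB)
256 MB → memory block 6 (remaining 31 MB)
122 MB → memory block 7 (remaining 390 MB)

7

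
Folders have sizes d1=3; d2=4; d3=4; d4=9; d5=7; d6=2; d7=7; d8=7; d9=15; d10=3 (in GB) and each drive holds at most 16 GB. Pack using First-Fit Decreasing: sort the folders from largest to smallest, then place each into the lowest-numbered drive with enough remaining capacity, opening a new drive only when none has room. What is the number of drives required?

Sorted descending: 15, 9, 7, 7, 7, 4, 4, 3, 3, 2.
drive 1: place 15 GB, 1 GB left
drive 2: place 9 GB, 7 GB left
drive 2: place 7 GB, 0 GB left
drive 3: place 7 GB, 9 GB left
drive 3: place 7 GB, 2 GB left
drive 4: place 4 GB, 12 GB left
drive 4: place 4 GB, 8 GB left
drive 4: place 3 GB, 5 GB left
drive 4: place 3 GB, 2 GB left
drive 3: place 2 GB, 0 GB left
Final drives: [15] [9,7] [7,7,2] [4,4,3,3].

4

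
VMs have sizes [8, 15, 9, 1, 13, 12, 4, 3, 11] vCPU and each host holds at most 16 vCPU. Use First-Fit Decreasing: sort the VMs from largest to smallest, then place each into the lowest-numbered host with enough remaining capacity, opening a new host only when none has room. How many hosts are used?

Sorted descending: 15, 13, 12, 11, 9, 8, 4, 3, 1.
Put 15 vCPU in host 1; 1 vCPU remain.
Put 13 vCPU in host 2; 3 vCPU remain.
Put 12 vCPU in host 3; 4 vCPU remain.
Put 11 vCPU in host 4; 5 vCPU remain.
Put 9 vCPU in host 5; 7 vCPU remain.
Put 8 vCPU in host 6; 8 vCPU remain.
Put 4 vCPU in host 3; 0 vCPU remain.
Put 3 vCPU in host 2; 0 vCPU remain.
Put 1 vCPU in host 1; 0 vCPU remain.

6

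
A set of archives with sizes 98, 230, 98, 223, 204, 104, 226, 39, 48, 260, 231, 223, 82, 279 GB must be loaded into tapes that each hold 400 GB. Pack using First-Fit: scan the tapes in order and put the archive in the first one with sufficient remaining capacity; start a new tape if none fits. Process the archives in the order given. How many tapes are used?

Put 98 GB in tape 1; 302 GB remain.
Put 230 GB in tape 1; 72 GB remain.
Put 98 GB in tape 2; 302 GB remain.
Put 223 GB in tape 2; 79 GB remain.
Put 204 GB in tape 3; 196 GB remain.
Put 104 GB in tape 3; 92 GB remain.
Put 226 GB in tape 4; 174 GB remain.
Put 39 GB in tape 1; 33 GB remain.
Put 48 GB in tape 2; 31 GB remain.
Put 260 GB in tape 5; 140 GB remain.
Put 231 GB in tape 6; 169 GB remain.
Put 223 GB in tape 7; 177 GB remain.
Put 82 GB in tape 3; 10 GB remain.
Put 279 GB in tape 8; 121 GB remain.

8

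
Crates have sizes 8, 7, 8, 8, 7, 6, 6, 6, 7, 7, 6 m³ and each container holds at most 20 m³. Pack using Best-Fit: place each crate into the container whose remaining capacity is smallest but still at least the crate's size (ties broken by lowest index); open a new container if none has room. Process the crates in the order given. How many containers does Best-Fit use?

container 1: place 8 m³, 12 m³ left
container 1: place 7 m³, 5 m³ left
container 2: place 8 m³, 12 m³ left
container 2: place 8 m³, 4 m³ left
container 3: place 7 m³, 13 m³ left
container 3: place 6 m³, 7 m³ left
container 3: place 6 m³, 1 m³ left
container 4: place 6 m³, 14 m³ left
container 4: place 7 m³, 7 m³ left
container 4: place 7 m³, 0 m³ left
container 5: place 6 m³, 14 m³ left

5 containers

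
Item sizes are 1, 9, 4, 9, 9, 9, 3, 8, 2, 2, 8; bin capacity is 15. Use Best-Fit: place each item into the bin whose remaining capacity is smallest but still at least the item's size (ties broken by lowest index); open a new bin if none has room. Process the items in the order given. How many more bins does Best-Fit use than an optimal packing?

Best-Fit: [1,9,4] [9,3,2] [9,2] [9] [8] [8] → 6 bins.
6 items exceed 7.5 (half the capacity), and no two of those can share a bin, so at least 6 bins are needed.
So 6 is already optimal.

0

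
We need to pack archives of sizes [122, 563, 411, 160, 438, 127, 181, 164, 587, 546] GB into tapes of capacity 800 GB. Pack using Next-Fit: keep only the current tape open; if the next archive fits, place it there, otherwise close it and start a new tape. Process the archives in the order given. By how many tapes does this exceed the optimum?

0

Next-Fit: [122,563] [411,160] [438,127,181] [164,587] [546] → 5 tapes.
Total size 3299 GB; any packing needs at least ⌈3299/800⌉ = 5 tapes.
So 5 is already optimal.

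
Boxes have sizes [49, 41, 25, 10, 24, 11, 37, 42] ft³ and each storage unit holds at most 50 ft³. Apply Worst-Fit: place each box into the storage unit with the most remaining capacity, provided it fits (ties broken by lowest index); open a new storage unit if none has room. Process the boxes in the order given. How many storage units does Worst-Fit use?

Put 49 ft³ in storage unit 1; 1 ft³ remain.
Put 41 ft³ in storage unit 2; 9 ft³ remain.
Put 25 ft³ in storage unit 3; 25 ft³ remain.
Put 10 ft³ in storage unit 3; 15 ft³ remain.
Put 24 ft³ in storage unit 4; 26 ft³ remain.
Put 11 ft³ in storage unit 4; 15 ft³ remain.
Put 37 ft³ in storage unit 5; 13 ft³ remain.
Put 42 ft³ in storage unit 6; 8 ft³ remain.
Final storage units: [49] [41] [25,10] [24,11] [37] [42].

6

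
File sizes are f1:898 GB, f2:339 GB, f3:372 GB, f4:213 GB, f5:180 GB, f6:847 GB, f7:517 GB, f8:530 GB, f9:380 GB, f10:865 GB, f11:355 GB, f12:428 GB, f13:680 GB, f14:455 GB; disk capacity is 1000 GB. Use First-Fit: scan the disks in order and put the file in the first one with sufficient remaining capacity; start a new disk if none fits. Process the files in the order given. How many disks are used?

9

f1 (898 GB) → disk 1 (remaining 102 GB)
f2 (339 GB) → disk 2 (remaining 661 GB)
f3 (372 GB) → disk 2 (remaining 289 GB)
f4 (213 GB) → disk 2 (remaining 76 GB)
f5 (180 GB) → disk 3 (remaining 820 GB)
f6 (847 GB) → disk 4 (remaining 153 GB)
f7 (517 GB) → disk 3 (remaining 303 GB)
f8 (530 GB) → disk 5 (remaining 470 GB)
f9 (380 GB) → disk 5 (remaining 90 GB)
f10 (865 GB) → disk 6 (remaining 135 GB)
f11 (355 GB) → disk 7 (remaining 645 GB)
f12 (428 GB) → disk 7 (remaining 217 GB)
f13 (680 GB) → disk 8 (remaining 320 GB)
f14 (455 GB) → disk 9 (remaining 545 GB)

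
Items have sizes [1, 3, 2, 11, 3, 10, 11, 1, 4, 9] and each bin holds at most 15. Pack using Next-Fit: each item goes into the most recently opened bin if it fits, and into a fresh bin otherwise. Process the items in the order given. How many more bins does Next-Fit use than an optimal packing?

Next-Fit: [1,3,2] [11,3] [10] [11,1] [4,9] → 5 bins.
Total size 55; any packing needs at least ⌈55/15⌉ = 4 bins.
An optimal packing achieves that bound: [11,4] [11,3,1] [10,3,2] [9,1] → 4 bins.
Excess: 5 − 4 = 1.

1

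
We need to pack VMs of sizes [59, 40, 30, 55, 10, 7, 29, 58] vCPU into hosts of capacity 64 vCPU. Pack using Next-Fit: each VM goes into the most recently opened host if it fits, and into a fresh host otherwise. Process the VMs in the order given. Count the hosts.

6

Put 59 vCPU in host 1; 5 vCPU remain.
Put 40 vCPU in host 2; 24 vCPU remain.
Put 30 vCPU in host 3; 34 vCPU remain.
Put 55 vCPU in host 4; 9 vCPU remain.
Put 10 vCPU in host 5; 54 vCPU remain.
Put 7 vCPU in host 5; 47 vCPU remain.
Put 29 vCPU in host 5; 18 vCPU remain.
Put 58 vCPU in host 6; 6 vCPU remain.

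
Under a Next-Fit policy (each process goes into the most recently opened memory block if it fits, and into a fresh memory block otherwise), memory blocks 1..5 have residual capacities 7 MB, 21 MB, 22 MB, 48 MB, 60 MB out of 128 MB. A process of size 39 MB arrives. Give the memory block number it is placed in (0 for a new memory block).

Next-Fit only looks at memory block 5, which has 60 MB free.
39 MB fits there.

5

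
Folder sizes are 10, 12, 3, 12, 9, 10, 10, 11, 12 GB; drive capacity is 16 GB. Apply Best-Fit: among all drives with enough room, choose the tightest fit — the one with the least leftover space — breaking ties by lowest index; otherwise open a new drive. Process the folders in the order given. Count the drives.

8 drives

10 GB → drive 1 (remaining 6 GB)
12 GB → drive 2 (remaining 4 GB)
3 GB → drive 2 (remaining 1 GB)
12 GB → drive 3 (remaining 4 GB)
9 GB → drive 4 (remaining 7 GB)
10 GB → drive 5 (remaining 6 GB)
10 GB → drive 6 (remaining 6 GB)
11 GB → drive 7 (remaining 5 GB)
12 GB → drive 8 (remaining 4 GB)
Final drives: [10] [12,3] [12] [9] [10] [10] [11] [12].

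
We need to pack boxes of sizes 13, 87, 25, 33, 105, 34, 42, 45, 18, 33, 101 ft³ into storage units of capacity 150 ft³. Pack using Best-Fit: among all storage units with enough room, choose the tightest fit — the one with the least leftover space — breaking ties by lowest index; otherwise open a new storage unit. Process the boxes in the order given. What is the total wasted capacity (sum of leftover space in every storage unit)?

64

Put 13 ft³ in storage unit 1; 137 ft³ remain.
Put 87 ft³ in storage unit 1; 50 ft³ remain.
Put 25 ft³ in storage unit 1; 25 ft³ remain.
Put 33 ft³ in storage unit 2; 117 ft³ remain.
Put 105 ft³ in storage unit 2; 12 ft³ remain.
Put 34 ft³ in storage unit 3; 116 ft³ remain.
Put 42 ft³ in storage unit 3; 74 ft³ remain.
Put 45 ft³ in storage unit 3; 29 ft³ remain.
Put 18 ft³ in storage unit 1; 7 ft³ remain.
Put 33 ft³ in storage unit 4; 117 ft³ remain.
Put 101 ft³ in storage unit 4; 16 ft³ remain.
4 storage units × 150 ft³ = 600 ft³; used 536 ft³; unused 64 ft³.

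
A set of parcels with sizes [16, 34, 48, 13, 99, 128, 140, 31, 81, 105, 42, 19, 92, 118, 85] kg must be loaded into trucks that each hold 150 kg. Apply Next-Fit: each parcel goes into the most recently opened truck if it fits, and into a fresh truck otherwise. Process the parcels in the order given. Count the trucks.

9

Put 16 kg in truck 1; 134 kg remain.
Put 34 kg in truck 1; 100 kg remain.
Put 48 kg in truck 1; 52 kg remain.
Put 13 kg in truck 1; 39 kg remain.
Put 99 kg in truck 2; 51 kg remain.
Put 128 kg in truck 3; 22 kg remain.
Put 140 kg in truck 4; 10 kg remain.
Put 31 kg in truck 5; 119 kg remain.
Put 81 kg in truck 5; 38 kg remain.
Put 105 kg in truck 6; 45 kg remain.
Put 42 kg in truck 6; 3 kg remain.
Put 19 kg in truck 7; 131 kg remain.
Put 92 kg in truck 7; 39 kg remain.
Put 118 kg in truck 8; 32 kg remain.
Put 85 kg in truck 9; 65 kg remain.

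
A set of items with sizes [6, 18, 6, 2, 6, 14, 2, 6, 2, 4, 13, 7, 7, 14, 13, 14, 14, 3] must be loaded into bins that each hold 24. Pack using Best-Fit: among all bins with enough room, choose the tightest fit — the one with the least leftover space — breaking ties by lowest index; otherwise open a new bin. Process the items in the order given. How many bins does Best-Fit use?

8

6 → bin 1 (remaining 18)
18 → bin 1 (remaining 0)
6 → bin 2 (remaining 18)
2 → bin 2 (remaining 16)
6 → bin 2 (remaining 10)
14 → bin 3 (remaining 10)
2 → bin 2 (remaining 8)
6 → bin 2 (remaining 2)
2 → bin 2 (remaining 0)
4 → bin 3 (remaining 6)
13 → bin 4 (remaining 11)
7 → bin 4 (remaining 4)
7 → bin 5 (remaining 17)
14 → bin 5 (remaining 3)
13 → bin 6 (remaining 11)
14 → bin 7 (remaining 10)
14 → bin 8 (remaining 10)
3 → bin 5 (remaining 0)
Final bins: [6,18] [6,2,6,2,6,2] [14,4] [13,7] [7,14,3] [13] [14] [14].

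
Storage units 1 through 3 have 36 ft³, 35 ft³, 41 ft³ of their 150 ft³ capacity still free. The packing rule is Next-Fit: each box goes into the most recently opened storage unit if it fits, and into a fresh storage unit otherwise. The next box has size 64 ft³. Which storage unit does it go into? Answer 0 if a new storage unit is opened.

Next-Fit only looks at storage unit 3, which has 41 ft³ free.
64 ft³ does not fit, so a new storage unit is opened.

0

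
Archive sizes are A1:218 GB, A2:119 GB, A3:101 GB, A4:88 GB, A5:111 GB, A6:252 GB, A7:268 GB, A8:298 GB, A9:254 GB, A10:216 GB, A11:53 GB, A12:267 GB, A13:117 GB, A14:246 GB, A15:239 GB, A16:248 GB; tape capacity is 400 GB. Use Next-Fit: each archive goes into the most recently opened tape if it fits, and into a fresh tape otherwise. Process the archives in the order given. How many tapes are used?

Put A1 (218 GB) in tape 1; 182 GB remain.
Put A2 (119 GB) in tape 1; 63 GB remain.
Put A3 (101 GB) in tape 2; 299 GB remain.
Put A4 (88 GB) in tape 2; 211 GB remain.
Put A5 (111 GB) in tape 2; 100 GB remain.
Put A6 (252 GB) in tape 3; 148 GB remain.
Put A7 (268 GB) in tape 4; 132 GB remain.
Put A8 (298 GB) in tape 5; 102 GB remain.
Put A9 (254 GB) in tape 6; 146 GB remain.
Put A10 (216 GB) in tape 7; 184 GB remain.
Put A11 (53 GB) in tape 7; 131 GB remain.
Put A12 (267 GB) in tape 8; 133 GB remain.
Put A13 (117 GB) in tape 8; 16 GB remain.
Put A14 (246 GB) in tape 9; 154 GB remain.
Put A15 (239 GB) in tape 10; 161 GB remain.
Put A16 (248 GB) in tape 11; 152 GB remain.

11 tapes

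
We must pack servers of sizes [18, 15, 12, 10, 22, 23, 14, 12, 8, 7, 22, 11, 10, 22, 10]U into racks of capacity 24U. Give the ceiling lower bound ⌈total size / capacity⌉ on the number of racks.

Total size = 18 + 15 + 12 + 10 + 22 + 23 + 14 + 12 + 8 + 7 + 22 + 11 + 10 + 22 + 10 = 216U.
⌈216 / 24⌉ = 9.

9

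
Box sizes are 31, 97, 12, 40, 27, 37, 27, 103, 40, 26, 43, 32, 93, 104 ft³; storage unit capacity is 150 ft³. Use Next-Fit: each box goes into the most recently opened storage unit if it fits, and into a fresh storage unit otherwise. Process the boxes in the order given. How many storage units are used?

storage unit 1: place 31 ft³, 119 ft³ left
storage unit 1: place 97 ft³, 22 ft³ left
storage unit 1: place 12 ft³, 10 ft³ left
storage unit 2: place 40 ft³, 110 ft³ left
storage unit 2: place 27 ft³, 83 ft³ left
storage unit 2: place 37 ft³, 46 ft³ left
storage unit 2: place 27 ft³, 19 ft³ left
storage unit 3: place 103 ft³, 47 ft³ left
storage unit 3: place 40 ft³, 7 ft³ left
storage unit 4: place 26 ft³, 124 ft³ left
storage unit 4: place 43 ft³, 81 ft³ left
storage unit 4: place 32 ft³, 49 ft³ left
storage unit 5: place 93 ft³, 57 ft³ left
storage unit 6: place 104 ft³, 46 ft³ left
Final storage units: [31,97,12] [40,27,37,27] [103,40] [26,43,32] [93] [104].

6 storage units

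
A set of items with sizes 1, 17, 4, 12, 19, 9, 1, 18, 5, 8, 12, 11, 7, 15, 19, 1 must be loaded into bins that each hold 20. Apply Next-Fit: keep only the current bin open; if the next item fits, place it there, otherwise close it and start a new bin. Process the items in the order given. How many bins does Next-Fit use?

1 → bin 1 (remaining 19)
17 → bin 1 (remaining 2)
4 → bin 2 (remaining 16)
12 → bin 2 (remaining 4)
19 → bin 3 (remaining 1)
9 → bin 4 (remaining 11)
1 → bin 4 (remaining 10)
18 → bin 5 (remaining 2)
5 → bin 6 (remaining 15)
8 → bin 6 (remaining 7)
12 → bin 7 (remaining 8)
11 → bin 8 (remaining 9)
7 → bin 8 (remaining 2)
15 → bin 9 (remaining 5)
19 → bin 10 (remaining 1)
1 → bin 10 (remaining 0)
Final bins: [1,17] [4,12] [19] [9,1] [18] [5,8] [12] [11,7] [15] [19,1].

10 bins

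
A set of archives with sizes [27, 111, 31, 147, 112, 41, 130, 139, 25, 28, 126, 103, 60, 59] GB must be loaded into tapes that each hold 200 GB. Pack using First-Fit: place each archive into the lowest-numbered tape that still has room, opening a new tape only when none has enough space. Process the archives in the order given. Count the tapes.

7

27 GB → tape 1 (remaining 173 GB)
111 GB → tape 1 (remaining 62 GB)
31 GB → tape 1 (remaining 31 GB)
147 GB → tape 2 (remaining 53 GB)
112 GB → tape 3 (remaining 88 GB)
41 GB → tape 2 (remaining 12 GB)
130 GB → tape 4 (remaining 70 GB)
139 GB → tape 5 (remaining 61 GB)
25 GB → tape 1 (remaining 6 GB)
28 GB → tape 3 (remaining 60 GB)
126 GB → tape 6 (remaining 74 GB)
103 GB → tape 7 (remaining 97 GB)
60 GB → tape 3 (remaining 0 GB)
59 GB → tape 4 (remaining 11 GB)
Final tapes: [27,111,31,25] [147,41] [112,28,60] [130,59] [139] [126] [103].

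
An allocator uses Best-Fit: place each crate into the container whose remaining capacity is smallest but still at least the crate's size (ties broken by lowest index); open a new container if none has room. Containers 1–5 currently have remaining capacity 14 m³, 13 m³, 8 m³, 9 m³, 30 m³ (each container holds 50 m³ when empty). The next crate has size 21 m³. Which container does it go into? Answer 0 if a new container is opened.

Containers with room: container 5 (30 m³).
Tightest fit is container 5 with 30 m³ free.

5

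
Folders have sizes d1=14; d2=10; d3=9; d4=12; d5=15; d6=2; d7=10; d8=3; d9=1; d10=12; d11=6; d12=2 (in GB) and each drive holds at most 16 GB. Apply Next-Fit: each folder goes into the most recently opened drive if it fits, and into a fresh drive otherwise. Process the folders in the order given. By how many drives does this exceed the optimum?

1

Next-Fit: [14] [10] [9] [12] [15] [2,10,3,1] [12] [6,2] → 8 drives.
7 folders exceed 8 GB (half the capacity), and no two of those can share a drive, so at least 7 drives are needed.
An optimal packing achieves that bound: [15,1] [14,2] [12,3] [12,2] [10,6] [10] [9] → 7 drives.
Excess: 8 − 7 = 1.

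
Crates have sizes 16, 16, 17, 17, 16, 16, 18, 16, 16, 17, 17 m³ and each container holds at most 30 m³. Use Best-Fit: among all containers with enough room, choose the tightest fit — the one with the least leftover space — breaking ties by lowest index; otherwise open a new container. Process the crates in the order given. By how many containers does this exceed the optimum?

Best-Fit: [16] [16] [17] [17] [16] [16] [18] [16] [16] [17] [17] → 11 containers.
11 crates exceed 15 m³ (half the capacity), and no two of those can share a container, so at least 11 containers are needed.
So 11 is already optimal.

0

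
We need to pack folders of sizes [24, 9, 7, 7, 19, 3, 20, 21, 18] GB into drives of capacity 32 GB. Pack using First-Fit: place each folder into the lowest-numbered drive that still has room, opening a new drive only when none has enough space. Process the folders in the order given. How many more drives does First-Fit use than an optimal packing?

1

First-Fit: [24,7] [9,7,3] [19] [20] [21] [18] → 6 drives.
5 folders exceed 16 GB (half the capacity), and no two of those can share a drive, so at least 5 drives are needed.
An optimal packing achieves that bound: [24,7] [21,9] [20,7,3] [19] [18] → 5 drives.
Excess: 6 − 5 = 1.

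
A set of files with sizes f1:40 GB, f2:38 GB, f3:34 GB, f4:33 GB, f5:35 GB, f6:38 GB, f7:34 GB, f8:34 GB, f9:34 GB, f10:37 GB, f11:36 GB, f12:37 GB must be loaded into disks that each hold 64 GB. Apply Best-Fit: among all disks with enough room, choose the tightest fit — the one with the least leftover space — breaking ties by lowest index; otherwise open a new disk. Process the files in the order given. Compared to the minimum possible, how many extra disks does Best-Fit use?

Best-Fit: [40] [38] [34] [33] [35] [38] [34] [34] [34] [37] [36] [37] → 12 disks.
12 files exceed 32 GB (half the capacity), and no two of those can share a disk, so at least 12 disks are needed.
So 12 is already optimal.

0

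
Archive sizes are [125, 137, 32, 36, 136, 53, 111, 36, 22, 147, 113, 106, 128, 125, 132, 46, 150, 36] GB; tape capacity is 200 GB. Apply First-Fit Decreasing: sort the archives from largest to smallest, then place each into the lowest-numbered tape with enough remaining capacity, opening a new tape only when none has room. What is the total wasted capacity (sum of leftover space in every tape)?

529

Sorted descending: 150, 147, 137, 136, 132, 128, 125, 125, 113, 111, 106, 53, 46, 36, 36, 36, 32, 22.
tape 1: place 150 GB, 50 GB left
tape 2: place 147 GB, 53 GB left
tape 3: place 137 GB, 63 GB left
tape 4: place 136 GB, 64 GB left
tape 5: place 132 GB, 68 GB left
tape 6: place 128 GB, 72 GB left
tape 7: place 125 GB, 75 GB left
tape 8: place 125 GB, 75 GB left
tape 9: place 113 GB, 87 GB left
tape 10: place 111 GB, 89 GB left
tape 11: place 106 GB, 94 GB left
tape 2: place 53 GB, 0 GB left
tape 1: place 46 GB, 4 GB left
tape 3: place 36 GB, 27 GB left
tape 4: place 36 GB, 28 GB left
tape 5: place 36 GB, 32 GB left
tape 5: place 32 GB, 0 GB left
tape 3: place 22 GB, 5 GB left
11 tapes × 200 GB = 2200 GB; used 1671 GB; unused 529 GB.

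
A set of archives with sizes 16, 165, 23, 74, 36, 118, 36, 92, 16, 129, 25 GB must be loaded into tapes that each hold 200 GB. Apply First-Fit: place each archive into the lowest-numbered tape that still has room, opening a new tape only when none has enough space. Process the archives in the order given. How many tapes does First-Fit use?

5 tapes

Put 16 GB in tape 1; 184 GB remain.
Put 165 GB in tape 1; 19 GB remain.
Put 23 GB in tape 2; 177 GB remain.
Put 74 GB in tape 2; 103 GB remain.
Put 36 GB in tape 2; 67 GB remain.
Put 118 GB in tape 3; 82 GB remain.
Put 36 GB in tape 2; 31 GB remain.
Put 92 GB in tape 4; 108 GB remain.
Put 16 GB in tape 1; 3 GB remain.
Put 129 GB in tape 5; 71 GB remain.
Put 25 GB in tape 2; 6 GB remain.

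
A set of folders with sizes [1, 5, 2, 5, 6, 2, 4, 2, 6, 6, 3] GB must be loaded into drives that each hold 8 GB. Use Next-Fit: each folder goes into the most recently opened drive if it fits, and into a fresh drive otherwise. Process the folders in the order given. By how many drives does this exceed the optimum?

1

Next-Fit: [1,5,2] [5] [6,2] [4,2] [6] [6] [3] → 7 drives.
Total size 42 GB; any packing needs at least ⌈42/8⌉ = 6 drives.
An optimal packing achieves that bound: [6,2] [6,2] [6,2] [5,3] [5,1] [4] → 6 drives.
Excess: 7 − 6 = 1.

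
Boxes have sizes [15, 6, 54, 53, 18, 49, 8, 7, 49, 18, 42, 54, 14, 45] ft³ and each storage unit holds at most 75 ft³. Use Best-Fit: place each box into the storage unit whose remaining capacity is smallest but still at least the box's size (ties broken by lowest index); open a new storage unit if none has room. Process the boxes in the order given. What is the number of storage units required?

15 ft³ → storage unit 1 (remaining 60 ft³)
6 ft³ → storage unit 1 (remaining 54 ft³)
54 ft³ → storage unit 1 (remaining 0 ft³)
53 ft³ → storage unit 2 (remaining 22 ft³)
18 ft³ → storage unit 2 (remaining 4 ft³)
49 ft³ → storage unit 3 (remaining 26 ft³)
8 ft³ → storage unit 3 (remaining 18 ft³)
7 ft³ → storage unit 3 (remaining 11 ft³)
49 ft³ → storage unit 4 (remaining 26 ft³)
18 ft³ → storage unit 4 (remaining 8 ft³)
42 ft³ → storage unit 5 (remaining 33 ft³)
54 ft³ → storage unit 6 (remaining 21 ft³)
14 ft³ → storage unit 6 (remaining 7 ft³)
45 ft³ → storage unit 7 (remaining 30 ft³)

7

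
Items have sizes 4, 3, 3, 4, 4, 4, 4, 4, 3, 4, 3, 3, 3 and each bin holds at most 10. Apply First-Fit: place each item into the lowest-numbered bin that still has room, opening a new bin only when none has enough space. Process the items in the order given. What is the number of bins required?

5

bin 1: place 4, 6 left
bin 1: place 3, 3 left
bin 1: place 3, 0 left
bin 2: place 4, 6 left
bin 2: place 4, 2 left
bin 3: place 4, 6 left
bin 3: place 4, 2 left
bin 4: place 4, 6 left
bin 4: place 3, 3 left
bin 5: place 4, 6 left
bin 4: place 3, 0 left
bin 5: place 3, 3 left
bin 5: place 3, 0 left
Final bins: [4,3,3] [4,4] [4,4] [4,3,3] [4,3,3].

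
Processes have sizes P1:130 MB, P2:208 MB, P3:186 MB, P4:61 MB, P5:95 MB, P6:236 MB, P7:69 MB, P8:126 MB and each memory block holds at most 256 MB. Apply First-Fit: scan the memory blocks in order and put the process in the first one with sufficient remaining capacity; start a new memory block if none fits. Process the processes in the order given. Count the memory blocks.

5

P1 (130 MB) → memory block 1 (remaining 126 MB)
P2 (208 MB) → memory block 2 (remaining 48 MB)
P3 (186 MB) → memory block 3 (remaining 70 MB)
P4 (61 MB) → memory block 1 (remaining 65 MB)
P5 (95 MB) → memory block 4 (remaining 161 MB)
P6 (236 MB) → memory block 5 (remaining 20 MB)
P7 (69 MB) → memory block 3 (remaining 1 MB)
P8 (126 MB) → memory block 4 (remaining 35 MB)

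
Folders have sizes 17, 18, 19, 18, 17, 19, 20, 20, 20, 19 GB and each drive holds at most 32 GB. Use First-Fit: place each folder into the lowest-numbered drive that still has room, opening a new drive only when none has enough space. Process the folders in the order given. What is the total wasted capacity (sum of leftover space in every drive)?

133

drive 1: place 17 GB, 15 GB left
drive 2: place 18 GB, 14 GB left
drive 3: place 19 GB, 13 GB left
drive 4: place 18 GB, 14 GB left
drive 5: place 17 GB, 15 GB left
drive 6: place 19 GB, 13 GB left
drive 7: place 20 GB, 12 GB left
drive 8: place 20 GB, 12 GB left
drive 9: place 20 GB, 12 GB left
drive 10: place 19 GB, 13 GB left
10 drives × 32 GB = 320 GB; used 187 GB; unused 133 GB.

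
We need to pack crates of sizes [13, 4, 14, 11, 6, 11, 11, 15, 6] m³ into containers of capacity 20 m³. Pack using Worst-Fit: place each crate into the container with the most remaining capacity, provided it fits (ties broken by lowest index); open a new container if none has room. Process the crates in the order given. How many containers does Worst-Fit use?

6

13 m³ → container 1 (remaining 7 m³)
4 m³ → container 1 (remaining 3 m³)
14 m³ → container 2 (remaining 6 m³)
11 m³ → container 3 (remaining 9 m³)
6 m³ → container 3 (remaining 3 m³)
11 m³ → container 4 (remaining 9 m³)
11 m³ → container 5 (remaining 9 m³)
15 m³ → container 6 (remaining 5 m³)
6 m³ → container 4 (remaining 3 m³)
Final containers: [13,4] [14] [11,6] [11,6] [11] [15].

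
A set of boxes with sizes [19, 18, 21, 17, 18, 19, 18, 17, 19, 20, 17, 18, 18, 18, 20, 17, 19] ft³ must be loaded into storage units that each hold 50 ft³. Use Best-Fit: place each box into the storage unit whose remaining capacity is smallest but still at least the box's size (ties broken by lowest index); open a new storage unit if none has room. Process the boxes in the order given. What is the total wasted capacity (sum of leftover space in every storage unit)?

storage unit 1: place 19 ft³, 31 ft³ left
storage unit 1: place 18 ft³, 13 ft³ left
storage unit 2: place 21 ft³, 29 ft³ left
storage unit 2: place 17 ft³, 12 ft³ left
storage unit 3: place 18 ft³, 32 ft³ left
storage unit 3: place 19 ft³, 13 ft³ left
storage unit 4: place 18 ft³, 32 ft³ left
storage unit 4: place 17 ft³, 15 ft³ left
storage unit 5: place 19 ft³, 31 ft³ left
storage unit 5: place 20 ft³, 11 ft³ left
storage unit 6: place 17 ft³, 33 ft³ left
storage unit 6: place 18 ft³, 15 ft³ left
storage unit 7: place 18 ft³, 32 ft³ left
storage unit 7: place 18 ft³, 14 ft³ left
storage unit 8: place 20 ft³, 30 ft³ left
storage unit 8: place 17 ft³, 13 ft³ left
storage unit 9: place 19 ft³, 31 ft³ left
9 storage units × 50 ft³ = 450 ft³; used 313 ft³; unused 137 ft³.

137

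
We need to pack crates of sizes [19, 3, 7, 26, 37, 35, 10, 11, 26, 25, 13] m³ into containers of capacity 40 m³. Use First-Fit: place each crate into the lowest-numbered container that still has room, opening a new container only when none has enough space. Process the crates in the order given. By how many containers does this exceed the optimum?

First-Fit: [19,3,7,10] [26,11] [37] [35] [26,13] [25] → 6 containers.
Total size 212 m³; any packing needs at least ⌈212/40⌉ = 6 containers.
So 6 is already optimal.

0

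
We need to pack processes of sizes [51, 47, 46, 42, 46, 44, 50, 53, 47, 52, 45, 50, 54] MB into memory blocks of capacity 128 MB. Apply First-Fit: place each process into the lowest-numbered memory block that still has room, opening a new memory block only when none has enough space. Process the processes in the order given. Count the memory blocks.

7 memory blocks

Put 51 MB in memory block 1; 77 MB remain.
Put 47 MB in memory block 1; 30 MB remain.
Put 46 MB in memory block 2; 82 MB remain.
Put 42 MB in memory block 2; 40 MB remain.
Put 46 MB in memory block 3; 82 MB remain.
Put 44 MB in memory block 3; 38 MB remain.
Put 50 MB in memory block 4; 78 MB remain.
Put 53 MB in memory block 4; 25 MB remain.
Put 47 MB in memory block 5; 81 MB remain.
Put 52 MB in memory block 5; 29 MB remain.
Put 45 MB in memory block 6; 83 MB remain.
Put 50 MB in memory block 6; 33 MB remain.
Put 54 MB in memory block 7; 74 MB remain.
Final memory blocks: [51,47] [46,42] [46,44] [50,53] [47,52] [45,50] [54].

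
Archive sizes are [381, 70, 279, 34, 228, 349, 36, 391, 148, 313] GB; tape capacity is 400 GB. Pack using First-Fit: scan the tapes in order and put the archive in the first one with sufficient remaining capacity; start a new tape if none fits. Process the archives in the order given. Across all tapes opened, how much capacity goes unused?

tape 1: place 381 GB, 19 GB left
tape 2: place 70 GB, 330 GB left
tape 2: place 279 GB, 51 GB left
tape 2: place 34 GB, 17 GB left
tape 3: place 228 GB, 172 GB left
tape 4: place 349 GB, 51 GB left
tape 3: place 36 GB, 136 GB left
tape 5: place 391 GB, 9 GB left
tape 6: place 148 GB, 252 GB left
tape 7: place 313 GB, 87 GB left
7 tapes × 400 GB = 2800 GB; used 2229 GB; unused 571 GB.

571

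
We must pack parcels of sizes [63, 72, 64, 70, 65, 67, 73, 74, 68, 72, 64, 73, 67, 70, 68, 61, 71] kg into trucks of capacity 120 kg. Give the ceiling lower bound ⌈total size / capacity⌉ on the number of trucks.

10 trucks

Total size = 63 + 72 + 64 + 70 + 65 + 67 + 73 + 74 + 68 + 72 + 64 + 73 + 67 + 70 + 68 + 61 + 71 = 1162 kg.
⌈1162 / 120⌉ = 10.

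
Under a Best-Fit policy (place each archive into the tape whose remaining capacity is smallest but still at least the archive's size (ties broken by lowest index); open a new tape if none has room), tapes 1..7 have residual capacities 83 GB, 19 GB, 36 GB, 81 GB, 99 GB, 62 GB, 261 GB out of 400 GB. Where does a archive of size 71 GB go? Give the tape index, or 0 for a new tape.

Tapes with room: tape 1 (83 GB), tape 4 (81 GB), tape 5 (99 GB), tape 7 (261 GB).
Tightest fit is tape 4 with 81 GB free.

4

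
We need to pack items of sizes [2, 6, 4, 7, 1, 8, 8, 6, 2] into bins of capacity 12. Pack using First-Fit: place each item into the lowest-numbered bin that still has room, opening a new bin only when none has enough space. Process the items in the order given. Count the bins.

5 bins

bin 1: place 2, 10 left
bin 1: place 6, 4 left
bin 1: place 4, 0 left
bin 2: place 7, 5 left
bin 2: place 1, 4 left
bin 3: place 8, 4 left
bin 4: place 8, 4 left
bin 5: place 6, 6 left
bin 2: place 2, 2 left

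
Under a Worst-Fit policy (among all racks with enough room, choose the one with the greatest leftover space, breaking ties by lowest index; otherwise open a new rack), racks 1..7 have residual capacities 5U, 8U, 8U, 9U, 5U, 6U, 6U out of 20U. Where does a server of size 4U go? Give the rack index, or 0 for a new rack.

4

Racks with room: rack 1 (5U), rack 2 (8U), rack 3 (8U), rack 4 (9U), rack 5 (5U), rack 6 (6U), rack 7 (6U).
Most room is rack 4 with 9U free.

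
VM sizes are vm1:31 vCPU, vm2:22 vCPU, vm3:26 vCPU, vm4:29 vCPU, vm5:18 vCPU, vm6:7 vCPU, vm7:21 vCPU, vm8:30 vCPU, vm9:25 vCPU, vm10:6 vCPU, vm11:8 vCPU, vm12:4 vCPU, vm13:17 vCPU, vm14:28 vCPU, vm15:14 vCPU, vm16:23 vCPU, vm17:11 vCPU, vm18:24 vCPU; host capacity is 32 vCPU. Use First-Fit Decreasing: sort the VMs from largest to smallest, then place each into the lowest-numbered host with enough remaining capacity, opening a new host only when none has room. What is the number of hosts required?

Sorted descending: 31, 30, 29, 28, 26, 25, 24, 23, 22, 21, 18, 17, 14, 11, 8, 7, 6, 4.
31 vCPU → host 1 (remaining 1 vCPU)
30 vCPU → host 2 (remaining 2 vCPU)
29 vCPU → host 3 (remaining 3 vCPU)
28 vCPU → host 4 (remaining 4 vCPU)
26 vCPU → host 5 (remaining 6 vCPU)
25 vCPU → host 6 (remaining 7 vCPU)
24 vCPU → host 7 (remaining 8 vCPU)
23 vCPU → host 8 (remaining 9 vCPU)
22 vCPU → host 9 (remaining 10 vCPU)
21 vCPU → host 10 (remaining 11 vCPU)
18 vCPU → host 11 (remaining 14 vCPU)
17 vCPU → host 12 (remaining 15 vCPU)
14 vCPU → host 11 (remaining 0 vCPU)
11 vCPU → host 10 (remaining 0 vCPU)
8 vCPU → host 7 (remaining 0 vCPU)
7 vCPU → host 6 (remaining 0 vCPU)
6 vCPU → host 5 (remaining 0 vCPU)
4 vCPU → host 4 (remaining 0 vCPU)

12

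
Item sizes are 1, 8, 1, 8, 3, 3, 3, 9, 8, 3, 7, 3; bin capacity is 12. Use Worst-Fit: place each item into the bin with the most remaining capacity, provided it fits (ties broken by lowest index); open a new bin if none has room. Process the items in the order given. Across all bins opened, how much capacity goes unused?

1 → bin 1 (remaining 11)
8 → bin 1 (remaining 3)
1 → bin 1 (remaining 2)
8 → bin 2 (remaining 4)
3 → bin 2 (remaining 1)
3 → bin 3 (remaining 9)
3 → bin 3 (remaining 6)
9 → bin 4 (remaining 3)
8 → bin 5 (remaining 4)
3 → bin 3 (remaining 3)
7 → bin 6 (remaining 5)
3 → bin 6 (remaining 2)
6 bins × 12 = 72; used 57; unused 15.

15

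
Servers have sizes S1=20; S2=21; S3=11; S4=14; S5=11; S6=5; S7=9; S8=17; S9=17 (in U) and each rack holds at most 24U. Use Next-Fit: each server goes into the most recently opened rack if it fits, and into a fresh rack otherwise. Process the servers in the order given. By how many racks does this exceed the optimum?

2

Next-Fit: [20] [21] [11] [14] [11,5] [9] [17] [17] → 8 racks.
Total size 125U; any packing needs at least ⌈125/24⌉ = 6 racks.
An optimal packing achieves that bound: [21] [20] [17,5] [17] [14,9] [11,11] → 6 racks.
Excess: 8 − 6 = 2.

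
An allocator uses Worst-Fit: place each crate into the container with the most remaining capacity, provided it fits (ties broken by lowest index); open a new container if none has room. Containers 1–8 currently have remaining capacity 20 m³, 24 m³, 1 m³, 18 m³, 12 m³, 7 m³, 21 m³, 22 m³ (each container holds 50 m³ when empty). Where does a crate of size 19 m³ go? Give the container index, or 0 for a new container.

Containers with room: container 1 (20 m³), container 2 (24 m³), container 7 (21 m³), container 8 (22 m³).
Most room is container 2 with 24 m³ free.

2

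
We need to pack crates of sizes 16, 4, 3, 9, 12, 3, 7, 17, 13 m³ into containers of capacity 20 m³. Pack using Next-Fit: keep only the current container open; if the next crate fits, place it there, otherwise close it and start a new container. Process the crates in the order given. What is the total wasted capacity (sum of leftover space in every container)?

36

16 m³ → container 1 (remaining 4 m³)
4 m³ → container 1 (remaining 0 m³)
3 m³ → container 2 (remaining 17 m³)
9 m³ → container 2 (remaining 8 m³)
12 m³ → container 3 (remaining 8 m³)
3 m³ → container 3 (remaining 5 m³)
7 m³ → container 4 (remaining 13 m³)
17 m³ → container 5 (remaining 3 m³)
13 m³ → container 6 (remaining 7 m³)
6 containers × 20 m³ = 120 m³; used 84 m³; unused 36 m³.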